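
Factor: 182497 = 7^1*29^2* 31^1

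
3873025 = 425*9113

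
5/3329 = 5/3329 = 0.00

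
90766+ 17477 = 108243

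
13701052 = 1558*8794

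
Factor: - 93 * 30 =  - 2^1*3^2*5^1*31^1 = - 2790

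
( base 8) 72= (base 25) 28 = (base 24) 2a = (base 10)58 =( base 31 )1R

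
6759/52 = 6759/52 = 129.98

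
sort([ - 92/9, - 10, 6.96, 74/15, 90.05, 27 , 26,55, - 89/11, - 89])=[ - 89, - 92/9,-10,  -  89/11, 74/15, 6.96, 26, 27,55 , 90.05 ] 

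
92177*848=78166096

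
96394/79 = 1220 + 14/79 = 1220.18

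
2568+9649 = 12217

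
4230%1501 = 1228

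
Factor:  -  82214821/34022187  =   - 3^( - 5 )* 13^1*31^1*140009^ ( - 1)  *  204007^1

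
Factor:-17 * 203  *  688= - 2374288 = - 2^4 * 7^1*17^1*29^1*43^1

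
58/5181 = 58/5181 = 0.01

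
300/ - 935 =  - 1 + 127/187 =- 0.32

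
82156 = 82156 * 1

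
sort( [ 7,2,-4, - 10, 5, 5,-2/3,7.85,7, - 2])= [ - 10 , -4, - 2,-2/3, 2 , 5,  5, 7 , 7,7.85 ]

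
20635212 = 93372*221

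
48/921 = 16/307 = 0.05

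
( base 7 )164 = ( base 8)137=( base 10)95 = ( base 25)3k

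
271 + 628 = 899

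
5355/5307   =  1785/1769 = 1.01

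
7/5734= 7/5734 = 0.00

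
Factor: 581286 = 2^1  *  3^1 * 19^1 * 5099^1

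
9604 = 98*98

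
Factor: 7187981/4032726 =2^( - 1 ) * 3^( - 1)*397^ (-1 )*1693^(- 1 )*7187981^1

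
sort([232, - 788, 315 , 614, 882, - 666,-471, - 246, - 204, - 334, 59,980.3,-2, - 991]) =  [ - 991, - 788,-666,-471, - 334, - 246, - 204,- 2, 59,232, 315, 614, 882 , 980.3]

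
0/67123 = 0=0.00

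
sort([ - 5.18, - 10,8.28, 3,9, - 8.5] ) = [ - 10, - 8.5, - 5.18,3, 8.28,9 ]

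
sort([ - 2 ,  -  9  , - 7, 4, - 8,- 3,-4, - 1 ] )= [-9,- 8, - 7,-4, - 3, - 2, - 1, 4]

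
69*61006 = 4209414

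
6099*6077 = 37063623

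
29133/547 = 29133/547 =53.26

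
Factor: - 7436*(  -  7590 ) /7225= 2^3*3^1*5^( - 1 )*11^2 * 13^2*17^(- 2 )*23^1 = 11287848/1445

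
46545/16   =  2909  +  1/16 = 2909.06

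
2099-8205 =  - 6106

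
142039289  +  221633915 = 363673204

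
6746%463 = 264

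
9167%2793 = 788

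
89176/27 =89176/27 = 3302.81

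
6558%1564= 302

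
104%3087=104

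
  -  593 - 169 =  - 762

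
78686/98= 802 + 45/49 = 802.92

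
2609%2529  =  80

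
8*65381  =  523048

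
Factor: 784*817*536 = 343323008 = 2^7 *7^2*19^1 *43^1*67^1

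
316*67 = 21172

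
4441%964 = 585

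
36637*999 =36600363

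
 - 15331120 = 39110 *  ( - 392) 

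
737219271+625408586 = 1362627857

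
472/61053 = 472/61053  =  0.01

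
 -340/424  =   - 85/106 = - 0.80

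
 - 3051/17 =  - 180 + 9/17 = - 179.47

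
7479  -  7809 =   -  330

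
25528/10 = 2552 + 4/5 = 2552.80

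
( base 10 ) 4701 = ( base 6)33433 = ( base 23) 8K9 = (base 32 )4it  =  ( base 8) 11135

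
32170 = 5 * 6434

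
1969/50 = 1969/50 = 39.38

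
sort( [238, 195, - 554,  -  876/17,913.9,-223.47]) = [ -554, - 223.47, - 876/17,  195,238 , 913.9 ] 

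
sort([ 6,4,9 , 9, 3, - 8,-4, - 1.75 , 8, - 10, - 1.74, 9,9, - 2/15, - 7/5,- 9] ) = [ - 10, - 9, - 8, - 4, - 1.75, - 1.74,- 7/5,  -  2/15,3,4,6, 8,9,9,9,9] 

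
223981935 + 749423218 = 973405153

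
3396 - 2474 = 922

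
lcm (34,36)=612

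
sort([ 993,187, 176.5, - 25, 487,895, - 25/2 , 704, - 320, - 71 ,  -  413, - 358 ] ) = [- 413 , - 358, - 320,-71, - 25,-25/2, 176.5,187 , 487 , 704,895,993] 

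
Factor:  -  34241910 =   -  2^1 * 3^1*5^1*17^1*67141^1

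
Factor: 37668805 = 5^1*89^1*84649^1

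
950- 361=589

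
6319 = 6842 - 523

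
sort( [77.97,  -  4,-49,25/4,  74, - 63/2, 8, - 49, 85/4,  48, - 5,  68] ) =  [ - 49, - 49, - 63/2 , - 5, - 4, 25/4,8,85/4,48,68,74,77.97] 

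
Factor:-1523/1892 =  - 2^(-2)*11^ ( - 1 )*43^( - 1 )*1523^1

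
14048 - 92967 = - 78919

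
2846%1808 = 1038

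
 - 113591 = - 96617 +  - 16974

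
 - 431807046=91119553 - 522926599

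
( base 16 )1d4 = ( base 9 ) 570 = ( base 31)F3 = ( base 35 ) DD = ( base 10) 468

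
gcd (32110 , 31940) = 10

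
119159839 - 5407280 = 113752559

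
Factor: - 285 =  - 3^1*5^1*19^1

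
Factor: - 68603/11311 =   -  31^1* 2213^1*11311^(  -  1)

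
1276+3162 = 4438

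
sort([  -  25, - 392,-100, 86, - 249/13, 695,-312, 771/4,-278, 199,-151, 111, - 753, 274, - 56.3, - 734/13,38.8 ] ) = [-753,-392,-312,-278,-151, - 100,- 734/13, - 56.3, -25, - 249/13, 38.8, 86, 111, 771/4,199,274, 695 ]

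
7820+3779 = 11599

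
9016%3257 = 2502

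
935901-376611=559290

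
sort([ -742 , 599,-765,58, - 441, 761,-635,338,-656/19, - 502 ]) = [-765,- 742, - 635, -502, - 441, - 656/19, 58,  338, 599,761 ] 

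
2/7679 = 2/7679 = 0.00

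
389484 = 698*558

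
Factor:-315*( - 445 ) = 140175= 3^2*5^2*7^1*89^1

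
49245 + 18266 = 67511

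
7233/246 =29 + 33/82 = 29.40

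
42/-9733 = -42/9733  =  - 0.00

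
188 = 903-715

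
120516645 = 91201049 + 29315596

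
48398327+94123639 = 142521966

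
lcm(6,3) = 6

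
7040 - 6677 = 363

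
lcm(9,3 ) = 9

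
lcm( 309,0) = 0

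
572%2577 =572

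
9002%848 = 522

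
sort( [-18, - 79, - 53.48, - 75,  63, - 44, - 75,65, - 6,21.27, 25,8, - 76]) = [- 79,- 76, - 75,  -  75 , - 53.48, -44,  -  18, - 6,8,21.27,  25,63,65]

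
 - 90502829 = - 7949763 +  - 82553066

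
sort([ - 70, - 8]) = [ - 70, -8 ]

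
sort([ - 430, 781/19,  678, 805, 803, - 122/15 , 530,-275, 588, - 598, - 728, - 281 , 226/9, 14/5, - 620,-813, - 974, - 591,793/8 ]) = [ -974 ,-813,  -  728, - 620, - 598, - 591, - 430, - 281, - 275 ,-122/15, 14/5, 226/9, 781/19, 793/8 , 530,588,678, 803, 805 ] 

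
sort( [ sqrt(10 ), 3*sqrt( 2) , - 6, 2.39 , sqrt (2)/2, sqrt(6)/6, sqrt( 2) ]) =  [ - 6, sqrt( 6 )/6, sqrt ( 2 ) /2,sqrt( 2), 2.39, sqrt ( 10 ), 3*sqrt( 2 )]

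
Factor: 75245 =5^1*101^1*149^1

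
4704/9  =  522 + 2/3 = 522.67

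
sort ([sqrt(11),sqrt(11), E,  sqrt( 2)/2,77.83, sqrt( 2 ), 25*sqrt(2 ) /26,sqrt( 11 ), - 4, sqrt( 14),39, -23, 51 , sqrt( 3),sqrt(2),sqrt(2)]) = [ - 23,  -  4, sqrt (2)/2,25*sqrt( 2 )/26,sqrt( 2 ),sqrt(2 ), sqrt( 2),sqrt( 3),E, sqrt(11), sqrt (11), sqrt(11),sqrt(14 ),39,51, 77.83]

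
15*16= 240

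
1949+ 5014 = 6963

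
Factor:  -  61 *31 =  - 1891 = - 31^1*61^1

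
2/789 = 2/789 = 0.00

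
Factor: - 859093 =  - 859093^1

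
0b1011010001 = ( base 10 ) 721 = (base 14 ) 397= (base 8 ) 1321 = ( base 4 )23101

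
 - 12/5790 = - 2/965 =-0.00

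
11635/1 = 11635 = 11635.00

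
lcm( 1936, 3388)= 13552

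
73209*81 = 5929929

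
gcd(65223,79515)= 9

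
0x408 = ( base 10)1032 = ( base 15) 48c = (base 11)859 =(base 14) 53A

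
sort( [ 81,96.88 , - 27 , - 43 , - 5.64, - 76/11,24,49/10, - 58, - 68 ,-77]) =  [ - 77, - 68,-58, - 43,-27, -76/11, - 5.64, 49/10,24,81,  96.88] 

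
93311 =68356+24955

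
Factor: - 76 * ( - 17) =2^2*17^1*19^1 = 1292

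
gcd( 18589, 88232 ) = 1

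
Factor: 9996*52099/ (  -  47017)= - 2^2*3^1*7^2*17^1*53^1*983^1*47017^( - 1 )=-520781604/47017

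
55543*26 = 1444118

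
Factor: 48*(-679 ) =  - 2^4*3^1*7^1 * 97^1 = - 32592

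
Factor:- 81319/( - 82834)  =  2^( - 1)*7^1*83^ ( - 1)*499^( - 1)*11617^1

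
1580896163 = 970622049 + 610274114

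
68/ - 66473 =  - 68/66473 = -  0.00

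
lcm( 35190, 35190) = 35190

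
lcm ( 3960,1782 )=35640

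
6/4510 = 3/2255= 0.00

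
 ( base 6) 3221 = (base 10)733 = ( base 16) 2dd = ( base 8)1335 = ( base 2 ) 1011011101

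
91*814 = 74074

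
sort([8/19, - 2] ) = [ - 2,8/19]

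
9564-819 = 8745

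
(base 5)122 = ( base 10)37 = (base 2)100101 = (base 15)27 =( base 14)29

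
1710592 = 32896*52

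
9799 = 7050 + 2749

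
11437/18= 635 + 7/18 = 635.39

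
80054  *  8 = 640432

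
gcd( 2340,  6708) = 156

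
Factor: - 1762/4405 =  - 2/5=- 2^1*5^( - 1) 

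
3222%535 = 12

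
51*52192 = 2661792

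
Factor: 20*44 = 2^4* 5^1*11^1 = 880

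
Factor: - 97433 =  - 7^1 * 31^1*449^1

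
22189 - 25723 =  - 3534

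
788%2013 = 788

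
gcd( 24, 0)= 24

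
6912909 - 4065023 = 2847886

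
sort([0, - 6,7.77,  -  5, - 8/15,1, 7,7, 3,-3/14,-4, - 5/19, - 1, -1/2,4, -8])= [ - 8,-6, -5, - 4,-1, - 8/15, - 1/2,-5/19,-3/14,0,1, 3,  4, 7, 7,7.77] 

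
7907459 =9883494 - 1976035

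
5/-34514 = -5/34514 = - 0.00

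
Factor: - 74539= - 131^1*569^1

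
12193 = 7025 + 5168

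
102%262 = 102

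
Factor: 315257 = 315257^1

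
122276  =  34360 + 87916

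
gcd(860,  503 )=1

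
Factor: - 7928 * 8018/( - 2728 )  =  7945838/341 = 2^1*11^(-1) * 19^1*31^( - 1) * 211^1 * 991^1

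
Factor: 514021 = 514021^1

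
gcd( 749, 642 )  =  107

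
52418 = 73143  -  20725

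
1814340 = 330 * 5498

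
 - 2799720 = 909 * (  -  3080 )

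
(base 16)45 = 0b1000101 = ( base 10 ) 69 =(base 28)2d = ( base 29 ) 2b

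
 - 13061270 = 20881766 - 33943036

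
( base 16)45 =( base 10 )69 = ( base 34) 21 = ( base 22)33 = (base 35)1Y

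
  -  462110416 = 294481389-756591805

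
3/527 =3/527= 0.01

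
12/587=12/587  =  0.02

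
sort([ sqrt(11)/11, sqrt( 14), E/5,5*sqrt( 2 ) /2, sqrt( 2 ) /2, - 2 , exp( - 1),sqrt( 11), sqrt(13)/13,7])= [-2, sqrt( 13 )/13, sqrt(11)/11, exp( - 1),E/5,sqrt(2) /2 , sqrt(11),  5*sqrt( 2)/2, sqrt(14),7 ] 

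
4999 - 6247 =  - 1248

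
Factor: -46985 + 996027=949042 = 2^1*17^1*103^1*271^1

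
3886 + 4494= 8380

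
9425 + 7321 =16746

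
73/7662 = 73/7662 =0.01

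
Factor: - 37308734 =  - 2^1*1049^1*17783^1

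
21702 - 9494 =12208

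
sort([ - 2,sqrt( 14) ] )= [ - 2, sqrt( 14 ) ]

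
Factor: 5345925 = 3^1*5^2*13^1*5483^1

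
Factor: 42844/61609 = 2^2 * 10711^1*61609^( -1 )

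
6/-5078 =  - 3/2539 =- 0.00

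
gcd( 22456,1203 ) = 401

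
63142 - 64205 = -1063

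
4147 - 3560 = 587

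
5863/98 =5863/98 = 59.83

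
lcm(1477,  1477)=1477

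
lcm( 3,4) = 12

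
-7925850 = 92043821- 99969671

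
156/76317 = 52/25439 = 0.00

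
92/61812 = 23/15453 = 0.00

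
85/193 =85/193 = 0.44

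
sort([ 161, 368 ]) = [161, 368 ]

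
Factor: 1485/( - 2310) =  - 2^( - 1)*3^2*7^( - 1) = -9/14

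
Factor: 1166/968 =2^ (-2)*11^(  -  1)*53^1 = 53/44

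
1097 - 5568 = -4471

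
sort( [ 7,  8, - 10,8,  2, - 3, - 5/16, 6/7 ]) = [-10, -3,  -  5/16,6/7, 2,7,8,8 ] 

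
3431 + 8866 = 12297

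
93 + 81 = 174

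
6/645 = 2/215 = 0.01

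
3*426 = 1278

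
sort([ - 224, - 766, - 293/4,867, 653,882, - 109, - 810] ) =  [ - 810,-766, - 224, - 109, - 293/4, 653,867, 882] 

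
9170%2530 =1580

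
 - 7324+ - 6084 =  - 13408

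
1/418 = 1/418 = 0.00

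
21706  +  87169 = 108875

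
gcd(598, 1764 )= 2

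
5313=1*5313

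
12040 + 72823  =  84863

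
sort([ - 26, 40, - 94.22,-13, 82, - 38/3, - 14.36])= [ - 94.22, - 26, - 14.36, - 13, - 38/3,40, 82]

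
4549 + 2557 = 7106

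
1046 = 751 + 295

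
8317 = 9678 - 1361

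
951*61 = 58011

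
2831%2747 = 84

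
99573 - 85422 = 14151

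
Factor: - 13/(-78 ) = 2^ (-1)*3^( - 1)= 1/6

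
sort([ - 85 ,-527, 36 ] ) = [ - 527, - 85,  36 ] 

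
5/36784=5/36784 = 0.00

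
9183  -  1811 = 7372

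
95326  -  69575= 25751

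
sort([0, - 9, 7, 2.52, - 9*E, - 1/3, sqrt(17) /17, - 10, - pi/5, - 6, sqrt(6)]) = [ - 9*E,-10, - 9 ,- 6, - pi/5,-1/3, 0,sqrt(17) /17,sqrt(6 ),2.52, 7] 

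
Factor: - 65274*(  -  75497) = 4927991178 = 2^1*3^1*11^1*17^1*23^1 * 43^1 * 4441^1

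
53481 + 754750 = 808231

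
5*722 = 3610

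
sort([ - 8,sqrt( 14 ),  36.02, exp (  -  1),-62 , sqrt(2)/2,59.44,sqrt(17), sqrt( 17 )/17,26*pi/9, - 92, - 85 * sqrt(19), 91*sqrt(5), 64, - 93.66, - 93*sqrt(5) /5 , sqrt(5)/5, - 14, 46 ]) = [ - 85*sqrt ( 19), - 93.66 ,-92, - 62, - 93*sqrt(5)/5, - 14,-8,sqrt(17 )/17,  exp( - 1 ), sqrt( 5 ) /5 , sqrt(2 ) /2,sqrt(14 ),sqrt (17 ),  26*pi/9,36.02 , 46 , 59.44,  64,91*sqrt( 5)]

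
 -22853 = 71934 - 94787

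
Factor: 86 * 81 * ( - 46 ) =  - 2^2*3^4*23^1*43^1 = - 320436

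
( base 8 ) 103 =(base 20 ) 37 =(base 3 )2111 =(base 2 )1000011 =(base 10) 67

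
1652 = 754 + 898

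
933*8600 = 8023800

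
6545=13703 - 7158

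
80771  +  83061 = 163832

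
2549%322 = 295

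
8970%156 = 78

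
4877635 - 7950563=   -  3072928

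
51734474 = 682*75857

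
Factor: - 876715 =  - 5^1*7^1*37^1*677^1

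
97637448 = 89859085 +7778363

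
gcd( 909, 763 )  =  1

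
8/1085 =8/1085 = 0.01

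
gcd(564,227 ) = 1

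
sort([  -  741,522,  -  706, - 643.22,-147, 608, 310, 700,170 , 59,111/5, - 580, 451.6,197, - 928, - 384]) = [-928 , - 741, - 706,-643.22 , - 580,-384, - 147,111/5, 59, 170, 197 , 310,  451.6,522,608,  700] 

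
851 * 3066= 2609166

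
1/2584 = 1/2584 = 0.00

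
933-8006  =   - 7073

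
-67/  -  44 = 67/44 = 1.52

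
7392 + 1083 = 8475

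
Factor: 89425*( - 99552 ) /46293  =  -2^5*5^2*7^2* 13^(-1 )*17^1*  61^1*73^1 * 1187^( -1)  =  -2967479200/15431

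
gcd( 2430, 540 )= 270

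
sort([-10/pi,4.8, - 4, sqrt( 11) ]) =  [ - 4, - 10/pi, sqrt( 11) , 4.8]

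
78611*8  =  628888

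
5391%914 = 821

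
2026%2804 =2026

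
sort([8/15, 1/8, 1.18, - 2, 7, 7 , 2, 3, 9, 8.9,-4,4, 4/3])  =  [ - 4, - 2, 1/8,  8/15, 1.18, 4/3, 2, 3, 4,7, 7,8.9, 9] 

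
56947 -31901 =25046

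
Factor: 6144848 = 2^4*73^1 *5261^1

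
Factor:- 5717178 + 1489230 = -2^2*3^2 * 117443^1=- 4227948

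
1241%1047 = 194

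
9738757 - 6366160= 3372597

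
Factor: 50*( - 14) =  - 2^2*5^2*7^1=-700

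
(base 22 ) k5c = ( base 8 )23112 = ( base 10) 9802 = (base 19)182H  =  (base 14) 3802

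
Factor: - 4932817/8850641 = - 4932817^1*8850641^( - 1 )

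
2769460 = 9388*295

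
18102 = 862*21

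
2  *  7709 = 15418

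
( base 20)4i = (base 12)82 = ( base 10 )98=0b1100010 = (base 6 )242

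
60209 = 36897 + 23312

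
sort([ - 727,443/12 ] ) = [  -  727 , 443/12]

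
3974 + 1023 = 4997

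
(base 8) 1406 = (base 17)2B9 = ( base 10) 774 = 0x306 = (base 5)11044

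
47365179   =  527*89877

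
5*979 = 4895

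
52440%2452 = 948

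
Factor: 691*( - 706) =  - 487846 = -2^1*353^1*691^1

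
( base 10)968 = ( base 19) 2ci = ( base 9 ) 1285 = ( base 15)448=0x3c8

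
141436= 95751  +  45685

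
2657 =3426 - 769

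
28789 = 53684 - 24895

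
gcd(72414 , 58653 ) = 9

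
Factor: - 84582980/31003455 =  - 16916596/6200691 = -2^2 * 3^(  -  1) * 7^( - 1 ) *1327^1*3187^1*295271^(  -  1)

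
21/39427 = 21/39427= 0.00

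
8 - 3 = 5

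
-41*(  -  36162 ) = 1482642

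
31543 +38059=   69602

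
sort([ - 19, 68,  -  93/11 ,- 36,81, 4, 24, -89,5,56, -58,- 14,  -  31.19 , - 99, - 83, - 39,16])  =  [ - 99, - 89, - 83, - 58, - 39, - 36, - 31.19, - 19, - 14, - 93/11, 4, 5, 16, 24, 56, 68, 81]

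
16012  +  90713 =106725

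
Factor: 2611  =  7^1*373^1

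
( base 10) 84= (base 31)2M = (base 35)2e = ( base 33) 2i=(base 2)1010100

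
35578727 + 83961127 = 119539854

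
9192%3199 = 2794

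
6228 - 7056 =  - 828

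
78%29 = 20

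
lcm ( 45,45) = 45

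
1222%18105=1222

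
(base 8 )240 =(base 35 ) 4k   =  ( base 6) 424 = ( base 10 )160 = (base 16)A0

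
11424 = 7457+3967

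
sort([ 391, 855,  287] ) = [ 287,391, 855] 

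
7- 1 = 6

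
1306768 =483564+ 823204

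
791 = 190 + 601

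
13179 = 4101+9078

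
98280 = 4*24570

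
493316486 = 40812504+452503982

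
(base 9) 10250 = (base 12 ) 3B00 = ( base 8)15160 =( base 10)6768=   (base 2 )1101001110000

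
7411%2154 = 949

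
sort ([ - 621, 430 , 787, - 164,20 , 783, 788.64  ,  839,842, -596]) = [- 621, - 596,  -  164, 20 , 430,783,787,788.64, 839,  842]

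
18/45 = 2/5= 0.40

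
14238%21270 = 14238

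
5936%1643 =1007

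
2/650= 1/325 = 0.00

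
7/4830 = 1/690 = 0.00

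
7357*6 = 44142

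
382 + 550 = 932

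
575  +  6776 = 7351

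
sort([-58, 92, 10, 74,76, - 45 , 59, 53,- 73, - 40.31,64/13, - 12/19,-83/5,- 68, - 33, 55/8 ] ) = [ - 73, - 68,  -  58, - 45, - 40.31,-33,-83/5,-12/19,64/13,  55/8,  10 , 53, 59, 74, 76,92] 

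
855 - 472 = 383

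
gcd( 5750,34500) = 5750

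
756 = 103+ 653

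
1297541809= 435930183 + 861611626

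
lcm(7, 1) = 7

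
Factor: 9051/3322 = 2^( - 1)*3^1*7^1* 11^( - 1 )*151^( - 1 )*431^1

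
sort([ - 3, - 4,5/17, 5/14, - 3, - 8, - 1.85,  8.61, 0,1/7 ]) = [  -  8,- 4,-3 ,-3, - 1.85, 0, 1/7,5/17, 5/14,8.61]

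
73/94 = 73/94=0.78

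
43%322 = 43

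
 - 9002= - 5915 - 3087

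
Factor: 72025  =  5^2*43^1*67^1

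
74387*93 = 6917991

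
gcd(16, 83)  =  1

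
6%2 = 0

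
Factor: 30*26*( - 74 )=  - 57720 = - 2^3*3^1*5^1*13^1*37^1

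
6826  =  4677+2149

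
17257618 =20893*826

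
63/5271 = 3/251=0.01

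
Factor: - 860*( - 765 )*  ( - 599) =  - 394082100 =- 2^2*3^2*5^2*17^1 * 43^1 * 599^1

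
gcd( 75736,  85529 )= 1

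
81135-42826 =38309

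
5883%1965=1953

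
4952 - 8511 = - 3559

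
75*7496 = 562200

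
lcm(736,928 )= 21344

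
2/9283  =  2/9283 = 0.00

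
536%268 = 0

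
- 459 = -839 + 380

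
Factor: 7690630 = 2^1*5^1*17^1*19^1*2381^1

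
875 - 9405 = -8530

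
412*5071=2089252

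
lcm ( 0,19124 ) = 0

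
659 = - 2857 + 3516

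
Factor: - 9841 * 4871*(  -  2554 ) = 122427295094 = 2^1*13^1*757^1*1277^1*4871^1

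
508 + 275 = 783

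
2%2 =0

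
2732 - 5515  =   -2783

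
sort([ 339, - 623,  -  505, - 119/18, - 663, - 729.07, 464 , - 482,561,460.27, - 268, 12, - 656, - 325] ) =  [ - 729.07, - 663, - 656, - 623 , - 505, -482,-325, - 268, - 119/18, 12, 339,  460.27 , 464, 561 ]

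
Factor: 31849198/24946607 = 2^1*7^( - 1)*61^1 *261059^1 * 3563801^( - 1) 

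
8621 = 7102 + 1519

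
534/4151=534/4151 = 0.13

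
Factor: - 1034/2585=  -2/5  =  - 2^1*5^( - 1)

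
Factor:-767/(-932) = 2^( - 2 ) * 13^1 * 59^1*233^( - 1)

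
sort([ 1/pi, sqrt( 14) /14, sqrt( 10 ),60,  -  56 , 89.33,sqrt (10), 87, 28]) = [ - 56,sqrt( 14)/14, 1/pi, sqrt( 10), sqrt( 10), 28, 60,  87, 89.33]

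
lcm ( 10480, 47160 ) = 94320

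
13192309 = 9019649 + 4172660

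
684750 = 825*830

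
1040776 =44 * 23654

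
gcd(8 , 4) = 4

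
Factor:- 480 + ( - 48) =  -  2^4 * 3^1*11^1=-528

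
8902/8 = 1112 + 3/4 = 1112.75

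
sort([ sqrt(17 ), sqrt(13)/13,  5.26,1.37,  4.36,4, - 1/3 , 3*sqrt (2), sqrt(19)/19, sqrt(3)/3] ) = [-1/3,sqrt(19) /19,sqrt( 13)/13, sqrt(3)/3,  1.37,4 , sqrt(17),  3*sqrt ( 2) , 4.36  ,  5.26] 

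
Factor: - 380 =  -2^2 * 5^1 *19^1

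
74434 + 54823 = 129257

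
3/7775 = 3/7775 = 0.00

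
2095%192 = 175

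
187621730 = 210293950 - 22672220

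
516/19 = 27+ 3/19 = 27.16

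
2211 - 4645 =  - 2434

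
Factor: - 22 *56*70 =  - 86240= - 2^5*5^1*7^2*11^1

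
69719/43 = 1621 + 16/43 = 1621.37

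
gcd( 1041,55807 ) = 1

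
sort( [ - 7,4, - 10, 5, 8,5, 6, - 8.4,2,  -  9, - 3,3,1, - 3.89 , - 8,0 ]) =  [-10, - 9 , - 8.4, - 8, - 7, - 3.89, - 3, 0, 1 , 2,3,4, 5,5,6  ,  8 ]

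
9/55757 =9/55757= 0.00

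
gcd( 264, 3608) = 88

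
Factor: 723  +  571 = 1294  =  2^1*647^1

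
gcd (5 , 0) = 5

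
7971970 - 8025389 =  - 53419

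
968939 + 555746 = 1524685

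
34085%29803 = 4282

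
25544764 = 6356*4019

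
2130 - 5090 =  - 2960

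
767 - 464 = 303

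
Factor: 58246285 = 5^1*11649257^1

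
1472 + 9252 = 10724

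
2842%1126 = 590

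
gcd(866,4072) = 2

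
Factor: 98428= 2^2*11^1*2237^1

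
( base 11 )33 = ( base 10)36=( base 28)18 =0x24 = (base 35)11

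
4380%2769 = 1611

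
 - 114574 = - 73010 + -41564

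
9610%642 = 622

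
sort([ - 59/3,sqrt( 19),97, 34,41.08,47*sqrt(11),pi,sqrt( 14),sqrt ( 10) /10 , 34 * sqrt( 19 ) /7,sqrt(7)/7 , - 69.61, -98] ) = [ -98, - 69.61, - 59/3,sqrt( 10 )/10,sqrt(7)/7,pi,sqrt( 14),sqrt( 19 ),34*sqrt( 19 )/7, 34,41.08,97,47*sqrt(11)]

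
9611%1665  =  1286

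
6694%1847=1153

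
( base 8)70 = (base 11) 51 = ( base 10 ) 56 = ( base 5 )211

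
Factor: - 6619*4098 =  - 27124662= -2^1 * 3^1*683^1*6619^1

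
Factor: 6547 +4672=11219 = 13^1 * 863^1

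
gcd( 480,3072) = 96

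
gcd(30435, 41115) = 15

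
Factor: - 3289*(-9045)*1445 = 42987312225= 3^3*5^2*11^1*13^1*17^2*23^1*67^1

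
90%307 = 90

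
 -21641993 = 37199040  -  58841033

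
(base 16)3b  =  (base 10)59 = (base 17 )38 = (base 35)1o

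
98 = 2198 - 2100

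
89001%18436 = 15257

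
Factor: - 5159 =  - 7^1*11^1*67^1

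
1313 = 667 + 646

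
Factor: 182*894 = 162708 = 2^2*3^1*7^1*13^1*149^1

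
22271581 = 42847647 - 20576066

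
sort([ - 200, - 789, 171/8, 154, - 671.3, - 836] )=[-836, - 789, - 671.3, - 200, 171/8, 154] 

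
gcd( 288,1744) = 16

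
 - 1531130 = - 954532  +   - 576598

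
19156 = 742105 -722949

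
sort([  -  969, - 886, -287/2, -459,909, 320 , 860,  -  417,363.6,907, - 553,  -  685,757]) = [ - 969, - 886 , -685, - 553,- 459, - 417 , - 287/2,320,363.6, 757 , 860, 907,909]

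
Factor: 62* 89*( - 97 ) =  - 2^1*31^1*89^1 * 97^1=- 535246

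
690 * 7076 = 4882440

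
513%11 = 7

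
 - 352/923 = -1+571/923  =  - 0.38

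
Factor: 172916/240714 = 2^1*3^( - 2)*43^(-1)*139^1 = 278/387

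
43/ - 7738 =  - 1 +7695/7738  =  -  0.01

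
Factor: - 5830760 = - 2^3*5^1*13^1*11213^1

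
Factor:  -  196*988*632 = - 2^7*7^2*13^1*19^1*79^1 = -122385536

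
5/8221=5/8221 = 0.00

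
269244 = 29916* 9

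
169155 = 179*945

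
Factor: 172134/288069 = 2^1*3^1* 73^1*733^(-1) = 438/733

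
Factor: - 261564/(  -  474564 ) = 307/557  =  307^1*557^( - 1) 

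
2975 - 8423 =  - 5448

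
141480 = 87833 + 53647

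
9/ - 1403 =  - 1 + 1394/1403 = - 0.01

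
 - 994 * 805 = - 800170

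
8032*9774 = 78504768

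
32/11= 32/11 = 2.91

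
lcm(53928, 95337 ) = 5338872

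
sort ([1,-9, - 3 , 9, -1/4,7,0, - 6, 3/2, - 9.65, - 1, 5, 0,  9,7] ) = [ - 9.65,- 9 ,  -  6 ,-3,  -  1, -1/4,0,0, 1,3/2,5, 7 , 7,9,  9 ] 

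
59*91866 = 5420094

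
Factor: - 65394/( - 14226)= 3^2 *7^1*173^1 *2371^( - 1 ) = 10899/2371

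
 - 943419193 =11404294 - 954823487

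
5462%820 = 542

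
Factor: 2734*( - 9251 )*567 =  - 2^1*3^4*7^1*11^1*29^2 * 1367^1 = - 14340696678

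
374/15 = 374/15 = 24.93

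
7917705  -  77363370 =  -69445665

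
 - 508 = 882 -1390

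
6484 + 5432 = 11916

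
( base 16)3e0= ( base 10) 992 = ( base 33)U2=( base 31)110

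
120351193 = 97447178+22904015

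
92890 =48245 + 44645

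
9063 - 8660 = 403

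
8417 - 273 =8144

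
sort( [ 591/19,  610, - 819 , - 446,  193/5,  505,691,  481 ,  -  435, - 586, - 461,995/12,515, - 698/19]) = [ - 819  ,-586, - 461, - 446, - 435, - 698/19 , 591/19,193/5, 995/12,481,505,  515, 610, 691]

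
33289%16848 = 16441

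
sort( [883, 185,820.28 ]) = [ 185, 820.28,883]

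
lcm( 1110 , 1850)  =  5550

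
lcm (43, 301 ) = 301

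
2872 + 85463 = 88335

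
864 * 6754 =5835456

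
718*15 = 10770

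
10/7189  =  10/7189 = 0.00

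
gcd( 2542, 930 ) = 62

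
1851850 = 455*4070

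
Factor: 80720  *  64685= 2^4 * 5^2*17^1*761^1*1009^1 = 5221373200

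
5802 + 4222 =10024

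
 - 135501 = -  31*4371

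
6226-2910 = 3316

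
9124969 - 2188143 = 6936826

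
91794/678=135 +44/113 = 135.39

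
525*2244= 1178100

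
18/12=1 + 1/2 =1.50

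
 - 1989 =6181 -8170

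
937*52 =48724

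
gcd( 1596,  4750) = 38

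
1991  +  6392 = 8383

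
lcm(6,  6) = 6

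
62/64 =31/32=0.97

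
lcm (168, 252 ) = 504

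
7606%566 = 248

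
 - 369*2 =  - 738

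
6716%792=380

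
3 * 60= 180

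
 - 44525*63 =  - 2805075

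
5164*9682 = 49997848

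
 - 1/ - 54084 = 1/54084 = 0.00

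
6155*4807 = 29587085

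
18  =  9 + 9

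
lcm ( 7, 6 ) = 42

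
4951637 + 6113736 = 11065373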